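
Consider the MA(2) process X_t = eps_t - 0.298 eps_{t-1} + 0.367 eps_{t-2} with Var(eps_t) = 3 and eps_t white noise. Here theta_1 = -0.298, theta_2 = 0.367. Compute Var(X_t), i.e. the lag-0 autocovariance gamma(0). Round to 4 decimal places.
\gamma(0) = 3.6705

For an MA(q) process X_t = eps_t + sum_i theta_i eps_{t-i} with
Var(eps_t) = sigma^2, the variance is
  gamma(0) = sigma^2 * (1 + sum_i theta_i^2).
  sum_i theta_i^2 = (-0.298)^2 + (0.367)^2 = 0.088804 + 0.134689 = 0.223493.
  gamma(0) = 3 * (1 + 0.223493) = 3 * 1.223493 = 3.670479, which rounds to 3.6705.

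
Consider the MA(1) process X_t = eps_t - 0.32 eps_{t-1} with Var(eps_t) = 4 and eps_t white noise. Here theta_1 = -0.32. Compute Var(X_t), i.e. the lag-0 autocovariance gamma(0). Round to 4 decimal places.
\gamma(0) = 4.4096

For an MA(q) process X_t = eps_t + sum_i theta_i eps_{t-i} with
Var(eps_t) = sigma^2, the variance is
  gamma(0) = sigma^2 * (1 + sum_i theta_i^2).
  sum_i theta_i^2 = (-0.32)^2 = 0.1024.
  gamma(0) = 4 * (1 + 0.1024) = 4 * 1.1024 = 4.4096.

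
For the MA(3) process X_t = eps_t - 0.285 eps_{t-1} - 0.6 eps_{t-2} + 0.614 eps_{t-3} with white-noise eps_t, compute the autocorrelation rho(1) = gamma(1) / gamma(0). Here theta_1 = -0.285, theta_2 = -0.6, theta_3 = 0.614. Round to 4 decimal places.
\rho(1) = -0.2653

For an MA(q) process with theta_0 = 1, the autocovariance is
  gamma(k) = sigma^2 * sum_{i=0..q-k} theta_i * theta_{i+k},
and rho(k) = gamma(k) / gamma(0). Sigma^2 cancels.
  numerator   = (1)*(-0.285) + (-0.285)*(-0.6) + (-0.6)*(0.614) = -0.4824.
  denominator = (1)^2 + (-0.285)^2 + (-0.6)^2 + (0.614)^2 = 1.818221.
  rho(1) = -0.4824 / 1.818221 = -0.2653.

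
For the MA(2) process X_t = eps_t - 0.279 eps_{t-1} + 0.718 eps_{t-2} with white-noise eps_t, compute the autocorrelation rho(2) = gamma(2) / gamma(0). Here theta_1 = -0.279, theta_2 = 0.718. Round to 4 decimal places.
\rho(2) = 0.4506

For an MA(q) process with theta_0 = 1, the autocovariance is
  gamma(k) = sigma^2 * sum_{i=0..q-k} theta_i * theta_{i+k},
and rho(k) = gamma(k) / gamma(0). Sigma^2 cancels.
  numerator   = (1)*(0.718) = 0.718.
  denominator = (1)^2 + (-0.279)^2 + (0.718)^2 = 1.593365.
  rho(2) = 0.718 / 1.593365 = 0.4506.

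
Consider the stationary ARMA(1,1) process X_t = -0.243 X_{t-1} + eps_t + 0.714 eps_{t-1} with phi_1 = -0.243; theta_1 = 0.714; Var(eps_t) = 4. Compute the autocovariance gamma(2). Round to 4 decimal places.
\gamma(2) = -0.4021

Multiply the model equation by X_{t-k} and take expectations. With theta_0 = psi_0 = 1 and psi_j the MA(infinity) weights, this gives
  gamma(k) - sum_i phi_i gamma(k-i) = c_k,
  c_k = sigma^2 * sum_{j=k..q} theta_j psi_{j-k}   (c_k = 0 for k > q),
using gamma(-m) = gamma(m).
psi-weights needed (psi_j = theta_j + sum_i phi_i psi_{j-i}):
  psi_1 = theta_1 + phi_1 = 0.714 + (-0.243) = 0.471
Right-hand sides:
  c_0 = sigma^2 (1 + theta_1 psi_1) = 4 * (1 + (0.714)(0.471)) = 4 * 1.336294 = 5.345176
  c_1 = sigma^2 theta_1 = 4 * (0.714) = 2.856
  c_2 = 0
Equations for k = 0 and k = 1 (AR order 1):
  gamma(0) = phi_1 gamma(1) + c_0
  gamma(1) = phi_1 gamma(0) + c_1
Substituting the second into the first: gamma(0) (1 - phi_1^2) = c_0 + phi_1 c_1, so
  gamma(0) = (c_0 + phi_1 c_1) / (1 - phi_1^2) = (5.345176 + (-0.243)(2.856)) / (1 - (-0.243)^2) = 4.651168 / 0.940951 = 4.94305.
  gamma(1) = phi_1 gamma(0) + c_1 = (-0.243)(4.94305) + (2.856) = 1.654839.
For k = 2 (> q): gamma(2) = phi_1 gamma(1) = (-0.243)(1.654839) = -0.402126.
Therefore gamma(2) = -0.4021 (to 4 decimal places).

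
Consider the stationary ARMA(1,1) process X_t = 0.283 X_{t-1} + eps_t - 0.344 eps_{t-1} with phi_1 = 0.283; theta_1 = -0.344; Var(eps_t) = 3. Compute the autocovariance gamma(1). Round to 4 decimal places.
\gamma(1) = -0.1796

Multiply the model equation by X_{t-k} and take expectations. With theta_0 = psi_0 = 1 and psi_j the MA(infinity) weights, this gives
  gamma(k) - sum_i phi_i gamma(k-i) = c_k,
  c_k = sigma^2 * sum_{j=k..q} theta_j psi_{j-k}   (c_k = 0 for k > q),
using gamma(-m) = gamma(m).
psi-weights needed (psi_j = theta_j + sum_i phi_i psi_{j-i}):
  psi_1 = theta_1 + phi_1 = -0.344 + (0.283) = -0.061
Right-hand sides:
  c_0 = sigma^2 (1 + theta_1 psi_1) = 3 * (1 + (-0.344)(-0.061)) = 3 * 1.020984 = 3.062952
  c_1 = sigma^2 theta_1 = 3 * (-0.344) = -1.032
  c_2 = 0
Equations for k = 0 and k = 1 (AR order 1):
  gamma(0) = phi_1 gamma(1) + c_0
  gamma(1) = phi_1 gamma(0) + c_1
Substituting the second into the first: gamma(0) (1 - phi_1^2) = c_0 + phi_1 c_1, so
  gamma(0) = (c_0 + phi_1 c_1) / (1 - phi_1^2) = (3.062952 + (0.283)(-1.032)) / (1 - (0.283)^2) = 2.770896 / 0.919911 = 3.012135.
  gamma(1) = phi_1 gamma(0) + c_1 = (0.283)(3.012135) + (-1.032) = -0.179566.
Therefore gamma(1) = -0.1796 (to 4 decimal places).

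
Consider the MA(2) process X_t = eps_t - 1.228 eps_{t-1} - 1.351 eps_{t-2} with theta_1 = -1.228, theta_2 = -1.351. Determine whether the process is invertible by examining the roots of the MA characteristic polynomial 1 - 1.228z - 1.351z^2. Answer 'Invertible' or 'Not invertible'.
\text{Not invertible}

The MA(q) characteristic polynomial is P(z) = 1 - 1.228z - 1.351z^2.
Invertibility requires all roots to lie outside the unit circle, i.e. |z| > 1 for every root.
Set 1 + (-1.228) z + (-1.351) z^2 = 0, i.e. a z^2 + b z + c = 0 with a = -1.351, b = -1.228, c = 1.
Discriminant D = b^2 - 4ac = (-1.228)^2 - 4*(-1.351)*1 = 1.507984 - (-5.404) = 6.911984.
D >= 0, so the roots are real: z = (-b +/- sqrt(D)) / (2a) = (1.228 +/- 2.629065) / (-2.702).
  z_1 = (1.228 + 2.629065) / (-2.702) = -1.4275,   |z_1| = 1.4275.
  z_2 = (1.228 - 2.629065) / (-2.702) = 0.5185,   |z_2| = 0.5185.
Moduli of all roots: 1.4275, 0.5185.
All moduli strictly greater than 1? No.
Verdict: Not invertible.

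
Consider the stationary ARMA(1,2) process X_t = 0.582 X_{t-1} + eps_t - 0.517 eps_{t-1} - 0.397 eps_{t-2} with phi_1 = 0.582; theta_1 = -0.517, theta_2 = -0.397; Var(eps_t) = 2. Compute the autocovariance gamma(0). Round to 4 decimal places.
\gamma(0) = 2.3986

Multiply the model equation by X_{t-k} and take expectations. With theta_0 = psi_0 = 1 and psi_j the MA(infinity) weights, this gives
  gamma(k) - sum_i phi_i gamma(k-i) = c_k,
  c_k = sigma^2 * sum_{j=k..q} theta_j psi_{j-k}   (c_k = 0 for k > q),
using gamma(-m) = gamma(m).
psi-weights needed (psi_j = theta_j + sum_i phi_i psi_{j-i}):
  psi_1 = theta_1 + phi_1 = -0.517 + (0.582) = 0.065
  psi_2 = theta_2 + phi_1 psi_1 = -0.397 + (0.582)(0.065) = -0.35917
Right-hand sides:
  c_0 = sigma^2 (1 + theta_1 psi_1 + theta_2 psi_2) = 2 * (1 + (-0.517)(0.065) + (-0.397)(-0.35917)) = 2 * 1.108985 = 2.217971
  c_1 = sigma^2 (theta_1 + theta_2 psi_1) = 2 * (-0.517 + (-0.397)(0.065)) = -1.08561
  c_2 = sigma^2 theta_2 = 2 * (-0.397) = -0.794
Equations for k = 0 and k = 1 (AR order 1):
  gamma(0) = phi_1 gamma(1) + c_0
  gamma(1) = phi_1 gamma(0) + c_1
Substituting the second into the first: gamma(0) (1 - phi_1^2) = c_0 + phi_1 c_1, so
  gamma(0) = (c_0 + phi_1 c_1) / (1 - phi_1^2) = (2.217971 + (0.582)(-1.08561)) / (1 - (0.582)^2) = 1.586146 / 0.661276 = 2.398614.
Therefore gamma(0) = 2.3986 (to 4 decimal places).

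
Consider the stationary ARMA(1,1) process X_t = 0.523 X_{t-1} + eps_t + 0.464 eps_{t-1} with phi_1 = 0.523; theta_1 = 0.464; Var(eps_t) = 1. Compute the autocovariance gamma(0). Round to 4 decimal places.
\gamma(0) = 2.3410

Multiply the model equation by X_{t-k} and take expectations. With theta_0 = psi_0 = 1 and psi_j the MA(infinity) weights, this gives
  gamma(k) - sum_i phi_i gamma(k-i) = c_k,
  c_k = sigma^2 * sum_{j=k..q} theta_j psi_{j-k}   (c_k = 0 for k > q),
using gamma(-m) = gamma(m).
psi-weights needed (psi_j = theta_j + sum_i phi_i psi_{j-i}):
  psi_1 = theta_1 + phi_1 = 0.464 + (0.523) = 0.987
Right-hand sides:
  c_0 = sigma^2 (1 + theta_1 psi_1) = 1 * (1 + (0.464)(0.987)) = 1 * 1.457968 = 1.457968
  c_1 = sigma^2 theta_1 = 1 * (0.464) = 0.464
  c_2 = 0
Equations for k = 0 and k = 1 (AR order 1):
  gamma(0) = phi_1 gamma(1) + c_0
  gamma(1) = phi_1 gamma(0) + c_1
Substituting the second into the first: gamma(0) (1 - phi_1^2) = c_0 + phi_1 c_1, so
  gamma(0) = (c_0 + phi_1 c_1) / (1 - phi_1^2) = (1.457968 + (0.523)(0.464)) / (1 - (0.523)^2) = 1.70064 / 0.726471 = 2.340961.
Therefore gamma(0) = 2.3410 (to 4 decimal places).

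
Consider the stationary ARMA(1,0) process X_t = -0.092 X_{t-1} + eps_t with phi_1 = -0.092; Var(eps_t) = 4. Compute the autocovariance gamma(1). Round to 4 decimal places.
\gamma(1) = -0.3711

Multiply the model equation by X_{t-k} and take expectations. With theta_0 = psi_0 = 1 and psi_j the MA(infinity) weights, this gives
  gamma(k) - sum_i phi_i gamma(k-i) = c_k,
  c_k = sigma^2 * sum_{j=k..q} theta_j psi_{j-k}   (c_k = 0 for k > q),
using gamma(-m) = gamma(m).
Pure AR (q = 0): c_0 = sigma^2 = 4, c_k = 0 for k >= 1.
Equations for k = 0 and k = 1 (AR order 1):
  gamma(0) = phi_1 gamma(1) + c_0
  gamma(1) = phi_1 gamma(0) + c_1
Substituting the second into the first: gamma(0) (1 - phi_1^2) = c_0 + phi_1 c_1, so
  gamma(0) = c_0 / (1 - phi_1^2) = 4 / (1 - (-0.092)^2) = 4 / 0.991536 = 4.034145.
  gamma(1) = phi_1 gamma(0) = (-0.092)(4.034145) = -0.371141.
Therefore gamma(1) = -0.3711 (to 4 decimal places).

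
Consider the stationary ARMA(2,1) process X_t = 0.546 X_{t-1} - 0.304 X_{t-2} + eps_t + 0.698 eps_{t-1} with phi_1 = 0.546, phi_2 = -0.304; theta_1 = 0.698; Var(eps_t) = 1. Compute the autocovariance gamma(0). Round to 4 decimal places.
\gamma(0) = 2.7680

Multiply the model equation by X_{t-k} and take expectations. With theta_0 = psi_0 = 1 and psi_j the MA(infinity) weights, this gives
  gamma(k) - sum_i phi_i gamma(k-i) = c_k,
  c_k = sigma^2 * sum_{j=k..q} theta_j psi_{j-k}   (c_k = 0 for k > q),
using gamma(-m) = gamma(m).
psi-weights needed (psi_j = theta_j + sum_i phi_i psi_{j-i}):
  psi_1 = theta_1 + phi_1 = 0.698 + (0.546) = 1.244
Right-hand sides:
  c_0 = sigma^2 (1 + theta_1 psi_1) = 1 * (1 + (0.698)(1.244)) = 1 * 1.868312 = 1.868312
  c_1 = sigma^2 theta_1 = 1 * (0.698) = 0.698
  c_2 = 0
Equations for k = 0, 1, 2 (AR order 2, c_2 = 0):
  (E0) gamma(0) = phi_1 gamma(1) + phi_2 gamma(2) + c_0
  (E1) gamma(1) = phi_1 gamma(0) + phi_2 gamma(1) + c_1
  (E2) gamma(2) = phi_1 gamma(1) + phi_2 gamma(0)
From (E1): gamma(1) = A gamma(0) + B with
  A = phi_1 / (1 - phi_2) = 0.546 / 1.304 = 0.418712,   B = c_1 / (1 - phi_2) = 0.698 / 1.304 = 0.535276.
Insert (E2) into (E0): gamma(0) (1 - phi_2^2) = phi_1 (1 + phi_2) gamma(1) + c_0.
  phi_1 (1 + phi_2) = (0.546)(0.696) = 0.380016,   1 - phi_2^2 = 0.907584.
Replace gamma(1) by A gamma(0) + B and collect gamma(0):
  gamma(0) [0.907584 - (0.380016)(0.418712)] = (0.380016)(0.535276) + 1.868312
  gamma(0) * 0.748467 = 2.071725
  gamma(0) = 2.071725 / 0.748467 = 2.767959.
Therefore gamma(0) = 2.7680 (to 4 decimal places).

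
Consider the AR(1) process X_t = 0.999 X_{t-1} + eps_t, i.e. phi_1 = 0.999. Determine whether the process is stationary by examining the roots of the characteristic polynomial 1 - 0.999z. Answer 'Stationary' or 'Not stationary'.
\text{Stationary}

The AR(p) characteristic polynomial is P(z) = 1 - 0.999z.
Stationarity requires all roots to lie outside the unit circle, i.e. |z| > 1 for every root.
This is linear in z: 1 + (-0.999) z = 0  =>  z = -1/(-0.999) = 1.001001,  |z| = 1.001001.
Moduli of all roots: 1.0010.
All moduli strictly greater than 1? Yes.
Verdict: Stationary.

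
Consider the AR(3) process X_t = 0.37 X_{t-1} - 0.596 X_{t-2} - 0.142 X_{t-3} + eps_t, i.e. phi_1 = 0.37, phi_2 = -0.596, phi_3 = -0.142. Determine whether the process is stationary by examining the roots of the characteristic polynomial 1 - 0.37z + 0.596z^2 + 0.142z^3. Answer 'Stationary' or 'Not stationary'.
\text{Stationary}

The AR(p) characteristic polynomial is P(z) = 1 - 0.37z + 0.596z^2 + 0.142z^3.
Stationarity requires all roots to lie outside the unit circle, i.e. |z| > 1 for every root.
Degree 3: look for a simple real root z0 first, then factor out (1 - z/z0) and solve the remaining quadratic.
Testing z0 = -5: P(-5) = 1 + (-0.37)(-5) + (0.596)(-5)^2 + (0.142)(-5)^3
  = 1 + (1.85) + (14.9) + (-17.75) = 0.  So z_0 = -5 is a root, |z_0| = 5.
Divide out the factor (1 + 0.2 z) = (1 - z/z0) (since 1/z0 = -0.2):
  P(z) = (1 + 0.2 z)(1 + (-0.57) z + (0.71) z^2)
  [check: z-coef -0.57 - (-0.2) = -0.37; z^2-coef 0.71 - (-0.2)(-0.57) = 0.596; z^3-coef -(-0.2)(0.71) = 0.142.]
Remaining roots from the quadratic factor 1 + (-0.57) z + (0.71) z^2:
  Set 1 + (-0.57) z + (0.71) z^2 = 0, i.e. a z^2 + b z + c = 0 with a = 0.71, b = -0.57, c = 1.
  Discriminant D = b^2 - 4ac = (-0.57)^2 - 4*(0.71)*1 = 0.3249 - (2.84) = -2.5151.
  D < 0, so the roots are the complex-conjugate pair z = (-b +/- i sqrt(-D)) / (2a) = 0.4014 +/- 1.1168i.
  For a conjugate pair |z|^2 = z * conj(z) = (product of roots) = c/a = 1/(0.71) = 1.408451, so |z| = sqrt(1.408451) = 1.1868 for both roots.
Moduli of all roots: 5.0000, 1.1868, 1.1868.
All moduli strictly greater than 1? Yes.
Verdict: Stationary.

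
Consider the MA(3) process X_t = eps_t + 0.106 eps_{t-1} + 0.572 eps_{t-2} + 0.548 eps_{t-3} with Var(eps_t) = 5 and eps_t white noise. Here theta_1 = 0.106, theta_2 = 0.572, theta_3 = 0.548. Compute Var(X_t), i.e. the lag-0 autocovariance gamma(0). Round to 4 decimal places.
\gamma(0) = 8.1936

For an MA(q) process X_t = eps_t + sum_i theta_i eps_{t-i} with
Var(eps_t) = sigma^2, the variance is
  gamma(0) = sigma^2 * (1 + sum_i theta_i^2).
  sum_i theta_i^2 = (0.106)^2 + (0.572)^2 + (0.548)^2 = 0.011236 + 0.327184 + 0.300304 = 0.638724.
  gamma(0) = 5 * (1 + 0.638724) = 5 * 1.638724 = 8.19362, which rounds to 8.1936.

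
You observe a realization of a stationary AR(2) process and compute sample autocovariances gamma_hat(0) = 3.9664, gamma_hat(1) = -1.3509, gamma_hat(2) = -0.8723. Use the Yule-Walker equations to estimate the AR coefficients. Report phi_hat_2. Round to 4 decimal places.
\hat\phi_{2} = -0.3800

The Yule-Walker equations for an AR(p) process read, in matrix form,
  Gamma_p phi = r_p,   with   (Gamma_p)_{ij} = gamma(|i - j|),
                       (r_p)_i = gamma(i),   i,j = 1..p.
Substitute the sample gammas (Toeplitz matrix and right-hand side of size 2):
  Gamma_p = [[3.9664, -1.3509], [-1.3509, 3.9664]]
  r_p     = [-1.3509, -0.8723]
Written out:
  3.9664 phi_1 - 1.3509 phi_2 = -1.3509
  -1.3509 phi_1 + 3.9664 phi_2 = -0.8723
Solve by Cramer's rule:
  det = gamma(0)^2 - gamma(1)^2 = (3.9664)^2 - (-1.3509)^2 = 15.73232896 - 1.82493081 = 13.90739815
  phi_hat_1 = [gamma(1) gamma(0) - gamma(1) gamma(2)] / det = [(-1.3509)(3.9664) - (-1.3509)(-0.8723)] / 13.90739815 = -6.53659983 / 13.90739815 = -0.47
  phi_hat_2 = [gamma(0) gamma(2) - gamma(1)^2] / det = [(3.9664)(-0.8723) - (-1.3509)^2] / 13.90739815 = -5.28482153 / 13.90739815 = -0.38
So phi_hat = [-0.4700, -0.3800].
Therefore phi_hat_2 = -0.3800.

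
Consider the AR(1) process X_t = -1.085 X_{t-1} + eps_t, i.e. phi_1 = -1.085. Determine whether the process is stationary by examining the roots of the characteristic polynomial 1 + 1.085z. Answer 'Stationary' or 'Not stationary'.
\text{Not stationary}

The AR(p) characteristic polynomial is P(z) = 1 + 1.085z.
Stationarity requires all roots to lie outside the unit circle, i.e. |z| > 1 for every root.
This is linear in z: 1 + (1.085) z = 0  =>  z = -1/(1.085) = -0.921659,  |z| = 0.921659.
Moduli of all roots: 0.9217.
All moduli strictly greater than 1? No.
Verdict: Not stationary.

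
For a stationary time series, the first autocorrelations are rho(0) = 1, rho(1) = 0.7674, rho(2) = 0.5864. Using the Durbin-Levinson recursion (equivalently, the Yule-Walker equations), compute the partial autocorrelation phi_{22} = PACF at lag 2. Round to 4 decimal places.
\phi_{22} = -0.0061

The PACF at lag k is phi_{kk}, the last component of the solution
to the Yule-Walker system G_k phi = r_k where
  (G_k)_{ij} = rho(|i - j|), (r_k)_i = rho(i), i,j = 1..k.
Equivalently, Durbin-Levinson gives phi_{kk} iteratively:
  phi_{11} = rho(1)
  phi_{kk} = [rho(k) - sum_{j=1..k-1} phi_{k-1,j} rho(k-j)]
            / [1 - sum_{j=1..k-1} phi_{k-1,j} rho(j)],
  phi_{k,j} = phi_{k-1,j} - phi_{kk} phi_{k-1,k-j},  j = 1..k-1.
Step k = 1:
  phi_11 = rho(1) = 0.7674.
Step k = 2:
  phi_22 = [rho(2) - phi_11 rho(1)] / [1 - phi_11 rho(1)] = [0.5864 - (0.7674)(0.7674)] / [1 - (0.7674)(0.7674)]
         = -0.00250276 / 0.41109724 = -0.0061.
Therefore phi_{22} = -0.0061.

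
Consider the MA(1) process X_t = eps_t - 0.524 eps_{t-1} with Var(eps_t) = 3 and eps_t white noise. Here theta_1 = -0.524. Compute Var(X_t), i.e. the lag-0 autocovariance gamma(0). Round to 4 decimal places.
\gamma(0) = 3.8237

For an MA(q) process X_t = eps_t + sum_i theta_i eps_{t-i} with
Var(eps_t) = sigma^2, the variance is
  gamma(0) = sigma^2 * (1 + sum_i theta_i^2).
  sum_i theta_i^2 = (-0.524)^2 = 0.274576.
  gamma(0) = 3 * (1 + 0.274576) = 3 * 1.274576 = 3.823728, which rounds to 3.8237.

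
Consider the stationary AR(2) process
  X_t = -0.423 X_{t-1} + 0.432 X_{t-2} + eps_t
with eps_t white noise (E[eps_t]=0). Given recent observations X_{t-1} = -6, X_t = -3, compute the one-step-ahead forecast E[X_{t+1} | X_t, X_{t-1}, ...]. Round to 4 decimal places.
E[X_{t+1} \mid \mathcal F_t] = -1.3230

For an AR(p) model X_t = c + sum_i phi_i X_{t-i} + eps_t, the
one-step-ahead conditional mean is
  E[X_{t+1} | X_t, ...] = c + sum_i phi_i X_{t+1-i}.
Substitute known values:
  E[X_{t+1} | ...] = (-0.423) * (-3) + (0.432) * (-6)
                   = -1.3230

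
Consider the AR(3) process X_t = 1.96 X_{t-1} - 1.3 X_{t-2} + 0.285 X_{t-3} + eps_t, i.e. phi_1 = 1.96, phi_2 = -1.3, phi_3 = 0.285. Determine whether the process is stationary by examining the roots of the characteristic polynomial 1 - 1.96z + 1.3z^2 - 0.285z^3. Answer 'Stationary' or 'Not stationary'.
\text{Stationary}

The AR(p) characteristic polynomial is P(z) = 1 - 1.96z + 1.3z^2 - 0.285z^3.
Stationarity requires all roots to lie outside the unit circle, i.e. |z| > 1 for every root.
Degree 3: look for a simple real root z0 first, then factor out (1 - z/z0) and solve the remaining quadratic.
Testing z0 = 2: P(2) = 1 + (-1.96)(2) + (1.3)(2)^2 + (-0.285)(2)^3
  = 1 + (-3.92) + (5.2) + (-2.28) = 0.  So z_0 = 2 is a root, |z_0| = 2.
Divide out the factor (1 - 0.5 z) = (1 - z/z0) (since 1/z0 = 0.5):
  P(z) = (1 - 0.5 z)(1 + (-1.46) z + (0.57) z^2)
  [check: z-coef -1.46 - (0.5) = -1.96; z^2-coef 0.57 - (0.5)(-1.46) = 1.3; z^3-coef -(0.5)(0.57) = -0.285.]
Remaining roots from the quadratic factor 1 + (-1.46) z + (0.57) z^2:
  Set 1 + (-1.46) z + (0.57) z^2 = 0, i.e. a z^2 + b z + c = 0 with a = 0.57, b = -1.46, c = 1.
  Discriminant D = b^2 - 4ac = (-1.46)^2 - 4*(0.57)*1 = 2.1316 - (2.28) = -0.1484.
  D < 0, so the roots are the complex-conjugate pair z = (-b +/- i sqrt(-D)) / (2a) = 1.2807 +/- 0.3379i.
  For a conjugate pair |z|^2 = z * conj(z) = (product of roots) = c/a = 1/(0.57) = 1.754386, so |z| = sqrt(1.754386) = 1.3245 for both roots.
Moduli of all roots: 2.0000, 1.3245, 1.3245.
All moduli strictly greater than 1? Yes.
Verdict: Stationary.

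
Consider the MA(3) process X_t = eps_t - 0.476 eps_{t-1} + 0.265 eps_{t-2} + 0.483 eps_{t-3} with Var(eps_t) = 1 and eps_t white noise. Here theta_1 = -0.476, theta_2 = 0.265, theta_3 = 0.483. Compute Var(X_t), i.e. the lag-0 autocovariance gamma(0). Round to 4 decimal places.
\gamma(0) = 1.5301

For an MA(q) process X_t = eps_t + sum_i theta_i eps_{t-i} with
Var(eps_t) = sigma^2, the variance is
  gamma(0) = sigma^2 * (1 + sum_i theta_i^2).
  sum_i theta_i^2 = (-0.476)^2 + (0.265)^2 + (0.483)^2 = 0.226576 + 0.070225 + 0.233289 = 0.53009.
  gamma(0) = 1 * (1 + 0.53009) = 1 * 1.53009 = 1.53009, which rounds to 1.5301.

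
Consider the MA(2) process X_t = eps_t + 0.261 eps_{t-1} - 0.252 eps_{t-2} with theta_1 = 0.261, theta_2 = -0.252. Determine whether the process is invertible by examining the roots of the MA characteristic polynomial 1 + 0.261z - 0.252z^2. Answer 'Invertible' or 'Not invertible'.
\text{Invertible}

The MA(q) characteristic polynomial is P(z) = 1 + 0.261z - 0.252z^2.
Invertibility requires all roots to lie outside the unit circle, i.e. |z| > 1 for every root.
Set 1 + (0.261) z + (-0.252) z^2 = 0, i.e. a z^2 + b z + c = 0 with a = -0.252, b = 0.261, c = 1.
Discriminant D = b^2 - 4ac = (0.261)^2 - 4*(-0.252)*1 = 0.068121 - (-1.008) = 1.076121.
D >= 0, so the roots are real: z = (-b +/- sqrt(D)) / (2a) = (-0.261 +/- 1.037363) / (-0.504).
  z_1 = (-0.261 + 1.037363) / (-0.504) = -1.5404,   |z_1| = 1.5404.
  z_2 = (-0.261 - 1.037363) / (-0.504) = 2.5761,   |z_2| = 2.5761.
Moduli of all roots: 1.5404, 2.5761.
All moduli strictly greater than 1? Yes.
Verdict: Invertible.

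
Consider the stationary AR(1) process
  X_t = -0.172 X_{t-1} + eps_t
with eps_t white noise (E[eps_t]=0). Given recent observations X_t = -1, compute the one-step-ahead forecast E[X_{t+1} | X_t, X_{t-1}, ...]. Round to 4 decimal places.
E[X_{t+1} \mid \mathcal F_t] = 0.1720

For an AR(p) model X_t = c + sum_i phi_i X_{t-i} + eps_t, the
one-step-ahead conditional mean is
  E[X_{t+1} | X_t, ...] = c + sum_i phi_i X_{t+1-i}.
Substitute known values:
  E[X_{t+1} | ...] = (-0.172) * (-1)
                   = 0.1720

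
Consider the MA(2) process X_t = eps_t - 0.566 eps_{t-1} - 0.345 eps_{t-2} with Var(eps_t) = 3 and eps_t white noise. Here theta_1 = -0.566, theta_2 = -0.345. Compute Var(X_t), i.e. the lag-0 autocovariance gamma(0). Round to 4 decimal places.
\gamma(0) = 4.3181

For an MA(q) process X_t = eps_t + sum_i theta_i eps_{t-i} with
Var(eps_t) = sigma^2, the variance is
  gamma(0) = sigma^2 * (1 + sum_i theta_i^2).
  sum_i theta_i^2 = (-0.566)^2 + (-0.345)^2 = 0.320356 + 0.119025 = 0.439381.
  gamma(0) = 3 * (1 + 0.439381) = 3 * 1.439381 = 4.318143, which rounds to 4.3181.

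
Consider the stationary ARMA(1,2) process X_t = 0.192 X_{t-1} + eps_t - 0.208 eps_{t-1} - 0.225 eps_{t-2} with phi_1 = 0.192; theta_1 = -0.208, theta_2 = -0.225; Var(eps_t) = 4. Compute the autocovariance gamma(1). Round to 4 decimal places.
\gamma(1) = -0.0079

Multiply the model equation by X_{t-k} and take expectations. With theta_0 = psi_0 = 1 and psi_j the MA(infinity) weights, this gives
  gamma(k) - sum_i phi_i gamma(k-i) = c_k,
  c_k = sigma^2 * sum_{j=k..q} theta_j psi_{j-k}   (c_k = 0 for k > q),
using gamma(-m) = gamma(m).
psi-weights needed (psi_j = theta_j + sum_i phi_i psi_{j-i}):
  psi_1 = theta_1 + phi_1 = -0.208 + (0.192) = -0.016
  psi_2 = theta_2 + phi_1 psi_1 = -0.225 + (0.192)(-0.016) = -0.228072
Right-hand sides:
  c_0 = sigma^2 (1 + theta_1 psi_1 + theta_2 psi_2) = 4 * (1 + (-0.208)(-0.016) + (-0.225)(-0.228072)) = 4 * 1.054644 = 4.218577
  c_1 = sigma^2 (theta_1 + theta_2 psi_1) = 4 * (-0.208 + (-0.225)(-0.016)) = -0.8176
  c_2 = sigma^2 theta_2 = 4 * (-0.225) = -0.9
Equations for k = 0 and k = 1 (AR order 1):
  gamma(0) = phi_1 gamma(1) + c_0
  gamma(1) = phi_1 gamma(0) + c_1
Substituting the second into the first: gamma(0) (1 - phi_1^2) = c_0 + phi_1 c_1, so
  gamma(0) = (c_0 + phi_1 c_1) / (1 - phi_1^2) = (4.218577 + (0.192)(-0.8176)) / (1 - (0.192)^2) = 4.061598 / 0.963136 = 4.217055.
  gamma(1) = phi_1 gamma(0) + c_1 = (0.192)(4.217055) + (-0.8176) = -0.007925.
Therefore gamma(1) = -0.0079 (to 4 decimal places).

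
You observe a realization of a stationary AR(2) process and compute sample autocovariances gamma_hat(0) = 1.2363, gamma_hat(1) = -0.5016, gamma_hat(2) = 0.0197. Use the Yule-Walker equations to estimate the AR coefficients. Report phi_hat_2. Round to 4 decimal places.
\hat\phi_{2} = -0.1780

The Yule-Walker equations for an AR(p) process read, in matrix form,
  Gamma_p phi = r_p,   with   (Gamma_p)_{ij} = gamma(|i - j|),
                       (r_p)_i = gamma(i),   i,j = 1..p.
Substitute the sample gammas (Toeplitz matrix and right-hand side of size 2):
  Gamma_p = [[1.2363, -0.5016], [-0.5016, 1.2363]]
  r_p     = [-0.5016, 0.0197]
Written out:
  1.2363 phi_1 - 0.5016 phi_2 = -0.5016
  -0.5016 phi_1 + 1.2363 phi_2 = 0.0197
Solve by Cramer's rule:
  det = gamma(0)^2 - gamma(1)^2 = (1.2363)^2 - (-0.5016)^2 = 1.52843769 - 0.25160256 = 1.27683513
  phi_hat_1 = [gamma(1) gamma(0) - gamma(1) gamma(2)] / det = [(-0.5016)(1.2363) - (-0.5016)(0.0197)] / 1.27683513 = -0.61024656 / 1.27683513 = -0.4779
  phi_hat_2 = [gamma(0) gamma(2) - gamma(1)^2] / det = [(1.2363)(0.0197) - (-0.5016)^2] / 1.27683513 = -0.22724745 / 1.27683513 = -0.178
So phi_hat = [-0.4779, -0.1780].
Therefore phi_hat_2 = -0.1780.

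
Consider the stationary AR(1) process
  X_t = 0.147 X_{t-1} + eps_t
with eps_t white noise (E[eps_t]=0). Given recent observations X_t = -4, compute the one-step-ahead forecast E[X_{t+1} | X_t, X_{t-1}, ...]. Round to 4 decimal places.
E[X_{t+1} \mid \mathcal F_t] = -0.5880

For an AR(p) model X_t = c + sum_i phi_i X_{t-i} + eps_t, the
one-step-ahead conditional mean is
  E[X_{t+1} | X_t, ...] = c + sum_i phi_i X_{t+1-i}.
Substitute known values:
  E[X_{t+1} | ...] = (0.147) * (-4)
                   = -0.5880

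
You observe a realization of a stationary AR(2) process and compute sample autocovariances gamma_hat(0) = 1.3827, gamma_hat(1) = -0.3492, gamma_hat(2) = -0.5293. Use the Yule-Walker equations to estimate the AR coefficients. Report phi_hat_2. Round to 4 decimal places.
\hat\phi_{2} = -0.4770

The Yule-Walker equations for an AR(p) process read, in matrix form,
  Gamma_p phi = r_p,   with   (Gamma_p)_{ij} = gamma(|i - j|),
                       (r_p)_i = gamma(i),   i,j = 1..p.
Substitute the sample gammas (Toeplitz matrix and right-hand side of size 2):
  Gamma_p = [[1.3827, -0.3492], [-0.3492, 1.3827]]
  r_p     = [-0.3492, -0.5293]
Written out:
  1.3827 phi_1 - 0.3492 phi_2 = -0.3492
  -0.3492 phi_1 + 1.3827 phi_2 = -0.5293
Solve by Cramer's rule:
  det = gamma(0)^2 - gamma(1)^2 = (1.3827)^2 - (-0.3492)^2 = 1.91185929 - 0.12194064 = 1.78991865
  phi_hat_1 = [gamma(1) gamma(0) - gamma(1) gamma(2)] / det = [(-0.3492)(1.3827) - (-0.3492)(-0.5293)] / 1.78991865 = -0.6676704 / 1.78991865 = -0.373
  phi_hat_2 = [gamma(0) gamma(2) - gamma(1)^2] / det = [(1.3827)(-0.5293) - (-0.3492)^2] / 1.78991865 = -0.85380375 / 1.78991865 = -0.477
So phi_hat = [-0.3730, -0.4770].
Therefore phi_hat_2 = -0.4770.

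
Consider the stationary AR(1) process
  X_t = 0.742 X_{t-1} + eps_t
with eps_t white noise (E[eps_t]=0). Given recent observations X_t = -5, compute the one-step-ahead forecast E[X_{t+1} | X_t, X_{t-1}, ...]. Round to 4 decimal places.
E[X_{t+1} \mid \mathcal F_t] = -3.7100

For an AR(p) model X_t = c + sum_i phi_i X_{t-i} + eps_t, the
one-step-ahead conditional mean is
  E[X_{t+1} | X_t, ...] = c + sum_i phi_i X_{t+1-i}.
Substitute known values:
  E[X_{t+1} | ...] = (0.742) * (-5)
                   = -3.7100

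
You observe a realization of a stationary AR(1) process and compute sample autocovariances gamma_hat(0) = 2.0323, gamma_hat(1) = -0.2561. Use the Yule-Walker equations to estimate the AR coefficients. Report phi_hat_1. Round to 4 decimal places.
\hat\phi_{1} = -0.1260

The Yule-Walker equations for an AR(p) process read, in matrix form,
  Gamma_p phi = r_p,   with   (Gamma_p)_{ij} = gamma(|i - j|),
                       (r_p)_i = gamma(i),   i,j = 1..p.
Substitute the sample gammas (Toeplitz matrix and right-hand side of size 1):
  Gamma_p = [[2.0323]]
  r_p     = [-0.2561]
With p = 1 this is the single equation gamma(0) phi_1 = gamma(1):
  phi_hat_1 = gamma(1) / gamma(0) = -0.2561 / 2.0323 = -0.1260.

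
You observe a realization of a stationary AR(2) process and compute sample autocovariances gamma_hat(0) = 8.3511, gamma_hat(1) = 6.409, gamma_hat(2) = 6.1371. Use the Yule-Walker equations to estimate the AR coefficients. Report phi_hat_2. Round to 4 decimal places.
\hat\phi_{2} = 0.3550

The Yule-Walker equations for an AR(p) process read, in matrix form,
  Gamma_p phi = r_p,   with   (Gamma_p)_{ij} = gamma(|i - j|),
                       (r_p)_i = gamma(i),   i,j = 1..p.
Substitute the sample gammas (Toeplitz matrix and right-hand side of size 2):
  Gamma_p = [[8.3511, 6.409], [6.409, 8.3511]]
  r_p     = [6.409, 6.1371]
Written out:
  8.3511 phi_1 + 6.409 phi_2 = 6.409
  6.409 phi_1 + 8.3511 phi_2 = 6.1371
Solve by Cramer's rule:
  det = gamma(0)^2 - gamma(1)^2 = (8.3511)^2 - (6.409)^2 = 69.74087121 - 41.075281 = 28.66559021
  phi_hat_1 = [gamma(1) gamma(0) - gamma(1) gamma(2)] / det = [(6.409)(8.3511) - (6.409)(6.1371)] / 28.66559021 = 14.189526 / 28.66559021 = 0.495
  phi_hat_2 = [gamma(0) gamma(2) - gamma(1)^2] / det = [(8.3511)(6.1371) - (6.409)^2] / 28.66559021 = 10.17625481 / 28.66559021 = 0.355
So phi_hat = [0.4950, 0.3550].
Therefore phi_hat_2 = 0.3550.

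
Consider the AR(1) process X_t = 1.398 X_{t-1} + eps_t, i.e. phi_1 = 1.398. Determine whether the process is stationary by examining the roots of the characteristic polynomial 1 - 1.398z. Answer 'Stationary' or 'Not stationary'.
\text{Not stationary}

The AR(p) characteristic polynomial is P(z) = 1 - 1.398z.
Stationarity requires all roots to lie outside the unit circle, i.e. |z| > 1 for every root.
This is linear in z: 1 + (-1.398) z = 0  =>  z = -1/(-1.398) = 0.715308,  |z| = 0.715308.
Moduli of all roots: 0.7153.
All moduli strictly greater than 1? No.
Verdict: Not stationary.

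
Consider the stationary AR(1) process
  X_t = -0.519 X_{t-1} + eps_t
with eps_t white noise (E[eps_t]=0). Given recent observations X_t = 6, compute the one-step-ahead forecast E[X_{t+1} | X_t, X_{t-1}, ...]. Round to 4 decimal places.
E[X_{t+1} \mid \mathcal F_t] = -3.1140

For an AR(p) model X_t = c + sum_i phi_i X_{t-i} + eps_t, the
one-step-ahead conditional mean is
  E[X_{t+1} | X_t, ...] = c + sum_i phi_i X_{t+1-i}.
Substitute known values:
  E[X_{t+1} | ...] = (-0.519) * (6)
                   = -3.1140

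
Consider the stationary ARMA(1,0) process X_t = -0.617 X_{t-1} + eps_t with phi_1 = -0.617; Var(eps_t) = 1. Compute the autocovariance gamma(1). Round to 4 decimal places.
\gamma(1) = -0.9963

Multiply the model equation by X_{t-k} and take expectations. With theta_0 = psi_0 = 1 and psi_j the MA(infinity) weights, this gives
  gamma(k) - sum_i phi_i gamma(k-i) = c_k,
  c_k = sigma^2 * sum_{j=k..q} theta_j psi_{j-k}   (c_k = 0 for k > q),
using gamma(-m) = gamma(m).
Pure AR (q = 0): c_0 = sigma^2 = 1, c_k = 0 for k >= 1.
Equations for k = 0 and k = 1 (AR order 1):
  gamma(0) = phi_1 gamma(1) + c_0
  gamma(1) = phi_1 gamma(0) + c_1
Substituting the second into the first: gamma(0) (1 - phi_1^2) = c_0 + phi_1 c_1, so
  gamma(0) = c_0 / (1 - phi_1^2) = 1 / (1 - (-0.617)^2) = 1 / 0.619311 = 1.614698.
  gamma(1) = phi_1 gamma(0) = (-0.617)(1.614698) = -0.996268.
Therefore gamma(1) = -0.9963 (to 4 decimal places).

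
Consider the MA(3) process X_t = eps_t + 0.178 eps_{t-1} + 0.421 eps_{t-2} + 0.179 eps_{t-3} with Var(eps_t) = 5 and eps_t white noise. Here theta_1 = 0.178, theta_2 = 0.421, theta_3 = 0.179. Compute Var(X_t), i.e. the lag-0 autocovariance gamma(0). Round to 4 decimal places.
\gamma(0) = 6.2048

For an MA(q) process X_t = eps_t + sum_i theta_i eps_{t-i} with
Var(eps_t) = sigma^2, the variance is
  gamma(0) = sigma^2 * (1 + sum_i theta_i^2).
  sum_i theta_i^2 = (0.178)^2 + (0.421)^2 + (0.179)^2 = 0.031684 + 0.177241 + 0.032041 = 0.240966.
  gamma(0) = 5 * (1 + 0.240966) = 5 * 1.240966 = 6.20483, which rounds to 6.2048.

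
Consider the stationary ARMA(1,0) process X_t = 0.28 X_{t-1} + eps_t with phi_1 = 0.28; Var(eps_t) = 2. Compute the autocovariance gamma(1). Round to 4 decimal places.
\gamma(1) = 0.6076

Multiply the model equation by X_{t-k} and take expectations. With theta_0 = psi_0 = 1 and psi_j the MA(infinity) weights, this gives
  gamma(k) - sum_i phi_i gamma(k-i) = c_k,
  c_k = sigma^2 * sum_{j=k..q} theta_j psi_{j-k}   (c_k = 0 for k > q),
using gamma(-m) = gamma(m).
Pure AR (q = 0): c_0 = sigma^2 = 2, c_k = 0 for k >= 1.
Equations for k = 0 and k = 1 (AR order 1):
  gamma(0) = phi_1 gamma(1) + c_0
  gamma(1) = phi_1 gamma(0) + c_1
Substituting the second into the first: gamma(0) (1 - phi_1^2) = c_0 + phi_1 c_1, so
  gamma(0) = c_0 / (1 - phi_1^2) = 2 / (1 - (0.28)^2) = 2 / 0.9216 = 2.170139.
  gamma(1) = phi_1 gamma(0) = (0.28)(2.170139) = 0.607639.
Therefore gamma(1) = 0.6076 (to 4 decimal places).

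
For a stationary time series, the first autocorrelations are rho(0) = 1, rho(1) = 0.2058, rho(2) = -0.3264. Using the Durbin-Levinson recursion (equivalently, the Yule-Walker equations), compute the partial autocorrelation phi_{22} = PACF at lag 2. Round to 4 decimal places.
\phi_{22} = -0.3851

The PACF at lag k is phi_{kk}, the last component of the solution
to the Yule-Walker system G_k phi = r_k where
  (G_k)_{ij} = rho(|i - j|), (r_k)_i = rho(i), i,j = 1..k.
Equivalently, Durbin-Levinson gives phi_{kk} iteratively:
  phi_{11} = rho(1)
  phi_{kk} = [rho(k) - sum_{j=1..k-1} phi_{k-1,j} rho(k-j)]
            / [1 - sum_{j=1..k-1} phi_{k-1,j} rho(j)],
  phi_{k,j} = phi_{k-1,j} - phi_{kk} phi_{k-1,k-j},  j = 1..k-1.
Step k = 1:
  phi_11 = rho(1) = 0.2058.
Step k = 2:
  phi_22 = [rho(2) - phi_11 rho(1)] / [1 - phi_11 rho(1)] = [-0.3264 - (0.2058)(0.2058)] / [1 - (0.2058)(0.2058)]
         = -0.36875364 / 0.95764636 = -0.3851.
Therefore phi_{22} = -0.3851.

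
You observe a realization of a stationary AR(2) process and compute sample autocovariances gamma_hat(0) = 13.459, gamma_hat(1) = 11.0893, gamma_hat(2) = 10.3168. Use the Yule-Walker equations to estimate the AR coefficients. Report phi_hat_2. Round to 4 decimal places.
\hat\phi_{2} = 0.2730

The Yule-Walker equations for an AR(p) process read, in matrix form,
  Gamma_p phi = r_p,   with   (Gamma_p)_{ij} = gamma(|i - j|),
                       (r_p)_i = gamma(i),   i,j = 1..p.
Substitute the sample gammas (Toeplitz matrix and right-hand side of size 2):
  Gamma_p = [[13.459, 11.0893], [11.0893, 13.459]]
  r_p     = [11.0893, 10.3168]
Written out:
  13.459 phi_1 + 11.0893 phi_2 = 11.0893
  11.0893 phi_1 + 13.459 phi_2 = 10.3168
Solve by Cramer's rule:
  det = gamma(0)^2 - gamma(1)^2 = (13.459)^2 - (11.0893)^2 = 181.144681 - 122.97257449 = 58.17210651
  phi_hat_1 = [gamma(1) gamma(0) - gamma(1) gamma(2)] / det = [(11.0893)(13.459) - (11.0893)(10.3168)] / 58.17210651 = 34.84479846 / 58.17210651 = 0.599
  phi_hat_2 = [gamma(0) gamma(2) - gamma(1)^2] / det = [(13.459)(10.3168) - (11.0893)^2] / 58.17210651 = 15.88123671 / 58.17210651 = 0.273
So phi_hat = [0.5990, 0.2730].
Therefore phi_hat_2 = 0.2730.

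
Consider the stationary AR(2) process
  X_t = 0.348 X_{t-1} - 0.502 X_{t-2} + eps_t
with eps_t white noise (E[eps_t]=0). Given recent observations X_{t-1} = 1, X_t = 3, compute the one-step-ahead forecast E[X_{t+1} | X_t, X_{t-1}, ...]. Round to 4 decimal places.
E[X_{t+1} \mid \mathcal F_t] = 0.5420

For an AR(p) model X_t = c + sum_i phi_i X_{t-i} + eps_t, the
one-step-ahead conditional mean is
  E[X_{t+1} | X_t, ...] = c + sum_i phi_i X_{t+1-i}.
Substitute known values:
  E[X_{t+1} | ...] = (0.348) * (3) + (-0.502) * (1)
                   = 0.5420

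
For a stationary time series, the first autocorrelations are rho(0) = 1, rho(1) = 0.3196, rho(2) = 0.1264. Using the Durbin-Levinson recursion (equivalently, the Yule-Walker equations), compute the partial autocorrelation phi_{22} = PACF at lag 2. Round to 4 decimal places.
\phi_{22} = 0.0270

The PACF at lag k is phi_{kk}, the last component of the solution
to the Yule-Walker system G_k phi = r_k where
  (G_k)_{ij} = rho(|i - j|), (r_k)_i = rho(i), i,j = 1..k.
Equivalently, Durbin-Levinson gives phi_{kk} iteratively:
  phi_{11} = rho(1)
  phi_{kk} = [rho(k) - sum_{j=1..k-1} phi_{k-1,j} rho(k-j)]
            / [1 - sum_{j=1..k-1} phi_{k-1,j} rho(j)],
  phi_{k,j} = phi_{k-1,j} - phi_{kk} phi_{k-1,k-j},  j = 1..k-1.
Step k = 1:
  phi_11 = rho(1) = 0.3196.
Step k = 2:
  phi_22 = [rho(2) - phi_11 rho(1)] / [1 - phi_11 rho(1)] = [0.1264 - (0.3196)(0.3196)] / [1 - (0.3196)(0.3196)]
         = 0.02425584 / 0.89785584 = 0.027.
Therefore phi_{22} = 0.0270.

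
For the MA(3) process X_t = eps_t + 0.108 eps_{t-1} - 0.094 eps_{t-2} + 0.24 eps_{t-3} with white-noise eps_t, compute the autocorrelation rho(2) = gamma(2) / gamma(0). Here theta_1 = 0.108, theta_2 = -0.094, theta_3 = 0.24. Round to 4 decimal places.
\rho(2) = -0.0631

For an MA(q) process with theta_0 = 1, the autocovariance is
  gamma(k) = sigma^2 * sum_{i=0..q-k} theta_i * theta_{i+k},
and rho(k) = gamma(k) / gamma(0). Sigma^2 cancels.
  numerator   = (1)*(-0.094) + (0.108)*(0.24) = -0.06808.
  denominator = (1)^2 + (0.108)^2 + (-0.094)^2 + (0.24)^2 = 1.0781.
  rho(2) = -0.06808 / 1.0781 = -0.0631.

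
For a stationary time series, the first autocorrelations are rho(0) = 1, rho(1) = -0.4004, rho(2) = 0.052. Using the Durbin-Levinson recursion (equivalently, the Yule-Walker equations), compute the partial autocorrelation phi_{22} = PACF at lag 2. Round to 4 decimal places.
\phi_{22} = -0.1290

The PACF at lag k is phi_{kk}, the last component of the solution
to the Yule-Walker system G_k phi = r_k where
  (G_k)_{ij} = rho(|i - j|), (r_k)_i = rho(i), i,j = 1..k.
Equivalently, Durbin-Levinson gives phi_{kk} iteratively:
  phi_{11} = rho(1)
  phi_{kk} = [rho(k) - sum_{j=1..k-1} phi_{k-1,j} rho(k-j)]
            / [1 - sum_{j=1..k-1} phi_{k-1,j} rho(j)],
  phi_{k,j} = phi_{k-1,j} - phi_{kk} phi_{k-1,k-j},  j = 1..k-1.
Step k = 1:
  phi_11 = rho(1) = -0.4004.
Step k = 2:
  phi_22 = [rho(2) - phi_11 rho(1)] / [1 - phi_11 rho(1)] = [0.052 - (-0.4004)(-0.4004)] / [1 - (-0.4004)(-0.4004)]
         = -0.10832016 / 0.83967984 = -0.129.
Therefore phi_{22} = -0.1290.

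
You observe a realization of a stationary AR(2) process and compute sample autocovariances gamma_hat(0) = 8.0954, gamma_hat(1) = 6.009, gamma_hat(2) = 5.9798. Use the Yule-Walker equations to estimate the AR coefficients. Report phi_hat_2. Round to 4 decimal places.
\hat\phi_{2} = 0.4180

The Yule-Walker equations for an AR(p) process read, in matrix form,
  Gamma_p phi = r_p,   with   (Gamma_p)_{ij} = gamma(|i - j|),
                       (r_p)_i = gamma(i),   i,j = 1..p.
Substitute the sample gammas (Toeplitz matrix and right-hand side of size 2):
  Gamma_p = [[8.0954, 6.009], [6.009, 8.0954]]
  r_p     = [6.009, 5.9798]
Written out:
  8.0954 phi_1 + 6.009 phi_2 = 6.009
  6.009 phi_1 + 8.0954 phi_2 = 5.9798
Solve by Cramer's rule:
  det = gamma(0)^2 - gamma(1)^2 = (8.0954)^2 - (6.009)^2 = 65.53550116 - 36.108081 = 29.42742016
  phi_hat_1 = [gamma(1) gamma(0) - gamma(1) gamma(2)] / det = [(6.009)(8.0954) - (6.009)(5.9798)] / 29.42742016 = 12.7126404 / 29.42742016 = 0.432
  phi_hat_2 = [gamma(0) gamma(2) - gamma(1)^2] / det = [(8.0954)(5.9798) - (6.009)^2] / 29.42742016 = 12.30079192 / 29.42742016 = 0.418
So phi_hat = [0.4320, 0.4180].
Therefore phi_hat_2 = 0.4180.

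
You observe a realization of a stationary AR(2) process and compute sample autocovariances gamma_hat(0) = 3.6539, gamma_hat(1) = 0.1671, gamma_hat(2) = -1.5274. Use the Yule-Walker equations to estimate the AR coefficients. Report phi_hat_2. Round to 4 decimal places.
\hat\phi_{2} = -0.4210

The Yule-Walker equations for an AR(p) process read, in matrix form,
  Gamma_p phi = r_p,   with   (Gamma_p)_{ij} = gamma(|i - j|),
                       (r_p)_i = gamma(i),   i,j = 1..p.
Substitute the sample gammas (Toeplitz matrix and right-hand side of size 2):
  Gamma_p = [[3.6539, 0.1671], [0.1671, 3.6539]]
  r_p     = [0.1671, -1.5274]
Written out:
  3.6539 phi_1 + 0.1671 phi_2 = 0.1671
  0.1671 phi_1 + 3.6539 phi_2 = -1.5274
Solve by Cramer's rule:
  det = gamma(0)^2 - gamma(1)^2 = (3.6539)^2 - (0.1671)^2 = 13.35098521 - 0.02792241 = 13.3230628
  phi_hat_1 = [gamma(1) gamma(0) - gamma(1) gamma(2)] / det = [(0.1671)(3.6539) - (0.1671)(-1.5274)] / 13.3230628 = 0.86579523 / 13.3230628 = 0.065
  phi_hat_2 = [gamma(0) gamma(2) - gamma(1)^2] / det = [(3.6539)(-1.5274) - (0.1671)^2] / 13.3230628 = -5.60888927 / 13.3230628 = -0.421
So phi_hat = [0.0650, -0.4210].
Therefore phi_hat_2 = -0.4210.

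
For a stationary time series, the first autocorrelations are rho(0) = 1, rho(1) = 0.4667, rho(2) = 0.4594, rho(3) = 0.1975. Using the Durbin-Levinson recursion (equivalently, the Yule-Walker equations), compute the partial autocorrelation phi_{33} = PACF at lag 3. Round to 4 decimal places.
\phi_{33} = -0.1340

The PACF at lag k is phi_{kk}, the last component of the solution
to the Yule-Walker system G_k phi = r_k where
  (G_k)_{ij} = rho(|i - j|), (r_k)_i = rho(i), i,j = 1..k.
Equivalently, Durbin-Levinson gives phi_{kk} iteratively:
  phi_{11} = rho(1)
  phi_{kk} = [rho(k) - sum_{j=1..k-1} phi_{k-1,j} rho(k-j)]
            / [1 - sum_{j=1..k-1} phi_{k-1,j} rho(j)],
  phi_{k,j} = phi_{k-1,j} - phi_{kk} phi_{k-1,k-j},  j = 1..k-1.
Step k = 1:
  phi_11 = rho(1) = 0.4667.
Step k = 2:
  phi_22 = [rho(2) - phi_11 rho(1)] / [1 - phi_11 rho(1)] = [0.4594 - (0.4667)(0.4667)] / [1 - (0.4667)(0.4667)]
         = 0.24159111 / 0.78219111 = 0.308865.
  Update: phi_21 = phi_11 - phi_22 phi_11 = 0.4667 - (0.308865)(0.4667) = 0.322553.
Step k = 3:
  phi_33 = [rho(3) - phi_21 rho(2) - phi_22 rho(1)] / [1 - phi_21 rho(1) - phi_22 rho(2)]
    numerator   = 0.1975 - (0.322553)(0.4594) - (0.308865)(0.4667) = -0.0948279
    denominator = 1 - (0.322553)(0.4667) - (0.308865)(0.4594) = 0.70757218
  phi_33 = -0.0948279 / 0.70757218 = -0.134.
Therefore phi_{33} = -0.1340.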